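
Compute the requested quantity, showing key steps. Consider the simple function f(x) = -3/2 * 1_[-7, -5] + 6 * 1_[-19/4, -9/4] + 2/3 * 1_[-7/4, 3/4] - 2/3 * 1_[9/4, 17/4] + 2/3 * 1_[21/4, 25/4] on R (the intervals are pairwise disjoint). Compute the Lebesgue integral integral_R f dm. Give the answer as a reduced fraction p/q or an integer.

For a simple function f = sum_i c_i * 1_{A_i} with disjoint A_i,
  integral f dm = sum_i c_i * m(A_i).
Lengths of the A_i:
  m(A_1) = -5 - (-7) = 2.
  m(A_2) = -9/4 - (-19/4) = 5/2.
  m(A_3) = 3/4 - (-7/4) = 5/2.
  m(A_4) = 17/4 - 9/4 = 2.
  m(A_5) = 25/4 - 21/4 = 1.
Contributions c_i * m(A_i):
  (-3/2) * (2) = -3.
  (6) * (5/2) = 15.
  (2/3) * (5/2) = 5/3.
  (-2/3) * (2) = -4/3.
  (2/3) * (1) = 2/3.
Total: -3 + 15 + 5/3 - 4/3 + 2/3 = 13.

13


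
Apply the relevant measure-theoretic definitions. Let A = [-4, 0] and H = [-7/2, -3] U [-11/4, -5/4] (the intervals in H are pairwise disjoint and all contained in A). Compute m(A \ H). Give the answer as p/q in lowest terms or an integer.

The ambient interval has length m(A) = 0 - (-4) = 4.
Since the holes are disjoint and sit inside A, by finite additivity
  m(H) = sum_i (b_i - a_i), and m(A \ H) = m(A) - m(H).
Computing the hole measures:
  m(H_1) = -3 - (-7/2) = 1/2.
  m(H_2) = -5/4 - (-11/4) = 3/2.
Summed: m(H) = 1/2 + 3/2 = 2.
So m(A \ H) = 4 - 2 = 2.

2


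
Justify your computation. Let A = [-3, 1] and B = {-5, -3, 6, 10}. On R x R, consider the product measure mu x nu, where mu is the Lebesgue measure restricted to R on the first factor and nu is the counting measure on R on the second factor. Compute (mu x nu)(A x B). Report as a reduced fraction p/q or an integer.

For a measurable rectangle A x B, the product measure satisfies
  (mu x nu)(A x B) = mu(A) * nu(B).
  mu(A) = 4.
  nu(B) = 4.
  (mu x nu)(A x B) = 4 * 4 = 16.

16


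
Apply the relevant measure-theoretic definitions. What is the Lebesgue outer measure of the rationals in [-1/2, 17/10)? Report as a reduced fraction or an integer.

The set Q cap [-1/2, 17/10) is countable (a subset of the countable set Q). Lebesgue outer measure of any countable set is 0: each singleton {q} has m*({q}) = 0, and by countable subadditivity m*(union_k {q_k}) <= sum_k m*({q_k}) = sum_k 0 = 0. The reverse inequality m*(E) >= 0 is automatic. So m*(Q cap [-1/2, 17/10)) = 0.

0


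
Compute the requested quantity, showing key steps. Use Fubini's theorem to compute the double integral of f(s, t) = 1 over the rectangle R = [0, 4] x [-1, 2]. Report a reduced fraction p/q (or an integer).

f(s, t) is a tensor product of a function of s and a function of t, and both factors are bounded continuous (hence Lebesgue integrable) on the rectangle, so Fubini's theorem applies:
  integral_R f d(m x m) = (integral_a1^b1 1 ds) * (integral_a2^b2 1 dt).
Inner integral in s: integral_{0}^{4} 1 ds = (4^1 - 0^1)/1
  = 4.
Inner integral in t: integral_{-1}^{2} 1 dt = (2^1 - (-1)^1)/1
  = 3.
Product: (4) * (3) = 12.

12


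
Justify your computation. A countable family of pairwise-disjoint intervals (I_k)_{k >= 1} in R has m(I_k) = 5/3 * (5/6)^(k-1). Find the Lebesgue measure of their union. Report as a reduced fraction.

By countable additivity of the Lebesgue measure on pairwise disjoint measurable sets,
  m(union_{k >= 1} I_k) = sum_{k >= 1} m(I_k) = sum_{k >= 1} a * r^(k-1),
  with a = 5/3 and r = 5/6.
Since 0 < r = 5/6 < 1, the geometric series converges:
  sum_{k >= 1} a * r^(k-1) = a / (1 - r).
  = 5/3 / (1 - 5/6)
  = 5/3 / (1/6)
  = 10.

10


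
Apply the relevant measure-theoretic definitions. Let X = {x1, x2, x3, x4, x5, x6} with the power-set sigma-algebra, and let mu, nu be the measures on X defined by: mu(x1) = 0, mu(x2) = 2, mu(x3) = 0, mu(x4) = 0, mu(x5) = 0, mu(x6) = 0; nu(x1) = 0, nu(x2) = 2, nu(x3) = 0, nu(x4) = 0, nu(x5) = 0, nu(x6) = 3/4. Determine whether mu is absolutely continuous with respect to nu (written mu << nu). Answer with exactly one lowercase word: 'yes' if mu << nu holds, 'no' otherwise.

mu << nu means: every nu-null measurable set is also mu-null; equivalently, for every atom x, if nu({x}) = 0 then mu({x}) = 0.
Checking each atom:
  x1: nu = 0, mu = 0 -> consistent with mu << nu.
  x2: nu = 2 > 0 -> no constraint.
  x3: nu = 0, mu = 0 -> consistent with mu << nu.
  x4: nu = 0, mu = 0 -> consistent with mu << nu.
  x5: nu = 0, mu = 0 -> consistent with mu << nu.
  x6: nu = 3/4 > 0 -> no constraint.
No atom violates the condition. Therefore mu << nu.

yes


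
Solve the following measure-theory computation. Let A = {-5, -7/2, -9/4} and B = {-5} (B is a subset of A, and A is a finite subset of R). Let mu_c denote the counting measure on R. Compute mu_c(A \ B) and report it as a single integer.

Counting measure assigns mu_c(E) = |E| (number of elements) when E is finite. For B subset A, A \ B is the set of elements of A not in B, so |A \ B| = |A| - |B|.
|A| = 3, |B| = 1, so mu_c(A \ B) = 3 - 1 = 2.

2


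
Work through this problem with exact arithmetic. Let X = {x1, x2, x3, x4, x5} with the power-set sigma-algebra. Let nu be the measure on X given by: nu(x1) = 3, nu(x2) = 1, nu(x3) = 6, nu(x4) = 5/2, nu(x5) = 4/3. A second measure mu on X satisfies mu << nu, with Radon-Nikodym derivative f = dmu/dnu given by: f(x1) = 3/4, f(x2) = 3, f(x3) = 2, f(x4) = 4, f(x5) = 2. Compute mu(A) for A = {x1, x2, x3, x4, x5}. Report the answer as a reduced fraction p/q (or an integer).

By the defining property of the Radon-Nikodym derivative, for every measurable set A,
  mu(A) = integral_A f dnu.
Since nu is a discrete measure concentrated on the atoms of X, the integral over A reduces to the sum
  mu(A) = sum_{x in A} f(x) * nu({x}).
Computing each term:
  x1: f(x1) * nu(x1) = 3/4 * 3 = 9/4.
  x2: f(x2) * nu(x2) = 3 * 1 = 3.
  x3: f(x3) * nu(x3) = 2 * 6 = 12.
  x4: f(x4) * nu(x4) = 4 * 5/2 = 10.
  x5: f(x5) * nu(x5) = 2 * 4/3 = 8/3.
Summing: mu(A) = 9/4 + 3 + 12 + 10 + 8/3 = 359/12.

359/12


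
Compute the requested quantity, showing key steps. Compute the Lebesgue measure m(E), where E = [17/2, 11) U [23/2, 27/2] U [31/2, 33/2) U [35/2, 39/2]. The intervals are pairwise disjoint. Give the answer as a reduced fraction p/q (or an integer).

For pairwise disjoint intervals, m(union_i I_i) = sum_i m(I_i),
and m is invariant under swapping open/closed endpoints (single points have measure 0).
So m(E) = sum_i (b_i - a_i).
  I_1 has length 11 - 17/2 = 5/2.
  I_2 has length 27/2 - 23/2 = 2.
  I_3 has length 33/2 - 31/2 = 1.
  I_4 has length 39/2 - 35/2 = 2.
Summing:
  m(E) = 5/2 + 2 + 1 + 2 = 15/2.

15/2


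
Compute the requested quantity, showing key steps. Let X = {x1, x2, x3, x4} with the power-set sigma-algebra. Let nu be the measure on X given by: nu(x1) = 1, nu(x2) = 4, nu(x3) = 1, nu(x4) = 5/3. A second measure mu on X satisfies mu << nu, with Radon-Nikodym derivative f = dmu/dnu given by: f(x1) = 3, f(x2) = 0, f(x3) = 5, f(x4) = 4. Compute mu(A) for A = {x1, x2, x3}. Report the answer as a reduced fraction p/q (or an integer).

By the defining property of the Radon-Nikodym derivative, for every measurable set A,
  mu(A) = integral_A f dnu.
Since nu is a discrete measure concentrated on the atoms of X, the integral over A reduces to the sum
  mu(A) = sum_{x in A} f(x) * nu({x}).
Computing each term:
  x1: f(x1) * nu(x1) = 3 * 1 = 3.
  x2: f(x2) * nu(x2) = 0 * 4 = 0.
  x3: f(x3) * nu(x3) = 5 * 1 = 5.
Summing: mu(A) = 3 + 0 + 5 = 8.

8


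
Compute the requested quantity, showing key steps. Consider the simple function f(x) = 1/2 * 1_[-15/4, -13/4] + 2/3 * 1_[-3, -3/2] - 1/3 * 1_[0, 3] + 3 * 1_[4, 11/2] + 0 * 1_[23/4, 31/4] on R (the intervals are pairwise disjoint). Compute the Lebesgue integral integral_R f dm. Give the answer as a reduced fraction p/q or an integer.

For a simple function f = sum_i c_i * 1_{A_i} with disjoint A_i,
  integral f dm = sum_i c_i * m(A_i).
Lengths of the A_i:
  m(A_1) = -13/4 - (-15/4) = 1/2.
  m(A_2) = -3/2 - (-3) = 3/2.
  m(A_3) = 3 - 0 = 3.
  m(A_4) = 11/2 - 4 = 3/2.
  m(A_5) = 31/4 - 23/4 = 2.
Contributions c_i * m(A_i):
  (1/2) * (1/2) = 1/4.
  (2/3) * (3/2) = 1.
  (-1/3) * (3) = -1.
  (3) * (3/2) = 9/2.
  (0) * (2) = 0.
Total: 1/4 + 1 - 1 + 9/2 + 0 = 19/4.

19/4


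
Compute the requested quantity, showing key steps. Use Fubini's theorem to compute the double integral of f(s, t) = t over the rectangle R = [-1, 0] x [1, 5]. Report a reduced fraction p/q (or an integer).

f(s, t) is a tensor product of a function of s and a function of t, and both factors are bounded continuous (hence Lebesgue integrable) on the rectangle, so Fubini's theorem applies:
  integral_R f d(m x m) = (integral_a1^b1 1 ds) * (integral_a2^b2 t dt).
Inner integral in s: integral_{-1}^{0} 1 ds = (0^1 - (-1)^1)/1
  = 1.
Inner integral in t: integral_{1}^{5} t dt = (5^2 - 1^2)/2
  = 12.
Product: (1) * (12) = 12.

12


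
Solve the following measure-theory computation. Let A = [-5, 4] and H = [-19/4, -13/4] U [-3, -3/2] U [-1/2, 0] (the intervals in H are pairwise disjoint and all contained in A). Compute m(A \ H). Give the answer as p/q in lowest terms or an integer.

The ambient interval has length m(A) = 4 - (-5) = 9.
Since the holes are disjoint and sit inside A, by finite additivity
  m(H) = sum_i (b_i - a_i), and m(A \ H) = m(A) - m(H).
Computing the hole measures:
  m(H_1) = -13/4 - (-19/4) = 3/2.
  m(H_2) = -3/2 - (-3) = 3/2.
  m(H_3) = 0 - (-1/2) = 1/2.
Summed: m(H) = 3/2 + 3/2 + 1/2 = 7/2.
So m(A \ H) = 9 - 7/2 = 11/2.

11/2


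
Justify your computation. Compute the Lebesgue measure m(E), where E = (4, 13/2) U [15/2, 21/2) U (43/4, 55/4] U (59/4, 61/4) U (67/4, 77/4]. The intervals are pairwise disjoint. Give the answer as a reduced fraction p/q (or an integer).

For pairwise disjoint intervals, m(union_i I_i) = sum_i m(I_i),
and m is invariant under swapping open/closed endpoints (single points have measure 0).
So m(E) = sum_i (b_i - a_i).
  I_1 has length 13/2 - 4 = 5/2.
  I_2 has length 21/2 - 15/2 = 3.
  I_3 has length 55/4 - 43/4 = 3.
  I_4 has length 61/4 - 59/4 = 1/2.
  I_5 has length 77/4 - 67/4 = 5/2.
Summing:
  m(E) = 5/2 + 3 + 3 + 1/2 + 5/2 = 23/2.

23/2


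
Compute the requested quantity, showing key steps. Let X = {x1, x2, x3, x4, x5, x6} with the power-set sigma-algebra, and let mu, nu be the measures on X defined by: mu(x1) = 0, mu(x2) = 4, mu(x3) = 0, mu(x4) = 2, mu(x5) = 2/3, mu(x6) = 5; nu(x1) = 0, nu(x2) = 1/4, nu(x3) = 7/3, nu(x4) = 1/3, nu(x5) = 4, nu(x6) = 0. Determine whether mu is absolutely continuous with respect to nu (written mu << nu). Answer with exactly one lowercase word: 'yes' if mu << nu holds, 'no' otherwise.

mu << nu means: every nu-null measurable set is also mu-null; equivalently, for every atom x, if nu({x}) = 0 then mu({x}) = 0.
Checking each atom:
  x1: nu = 0, mu = 0 -> consistent with mu << nu.
  x2: nu = 1/4 > 0 -> no constraint.
  x3: nu = 7/3 > 0 -> no constraint.
  x4: nu = 1/3 > 0 -> no constraint.
  x5: nu = 4 > 0 -> no constraint.
  x6: nu = 0, mu = 5 > 0 -> violates mu << nu.
The atom(s) x6 violate the condition (nu = 0 but mu > 0). Therefore mu is NOT absolutely continuous w.r.t. nu.

no


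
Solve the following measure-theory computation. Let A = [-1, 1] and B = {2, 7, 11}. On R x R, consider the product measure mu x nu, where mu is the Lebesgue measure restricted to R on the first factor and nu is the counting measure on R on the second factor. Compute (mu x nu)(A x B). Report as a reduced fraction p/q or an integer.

For a measurable rectangle A x B, the product measure satisfies
  (mu x nu)(A x B) = mu(A) * nu(B).
  mu(A) = 2.
  nu(B) = 3.
  (mu x nu)(A x B) = 2 * 3 = 6.

6


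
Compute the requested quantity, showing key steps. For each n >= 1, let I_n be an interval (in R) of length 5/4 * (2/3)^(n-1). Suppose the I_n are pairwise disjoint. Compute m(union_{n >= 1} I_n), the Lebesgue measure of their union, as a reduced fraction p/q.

By countable additivity of the Lebesgue measure on pairwise disjoint measurable sets,
  m(union_{n >= 1} I_n) = sum_{n >= 1} m(I_n) = sum_{n >= 1} a * r^(n-1),
  with a = 5/4 and r = 2/3.
Since 0 < r = 2/3 < 1, the geometric series converges:
  sum_{n >= 1} a * r^(n-1) = a / (1 - r).
  = 5/4 / (1 - 2/3)
  = 5/4 / (1/3)
  = 15/4.

15/4


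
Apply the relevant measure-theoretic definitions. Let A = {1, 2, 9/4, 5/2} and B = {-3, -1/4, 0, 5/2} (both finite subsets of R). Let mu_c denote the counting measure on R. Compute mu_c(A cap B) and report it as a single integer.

Counting measure on a finite set equals cardinality. mu_c(A cap B) = |A cap B| (elements appearing in both).
Enumerating the elements of A that also lie in B gives 1 element(s).
So mu_c(A cap B) = 1.

1


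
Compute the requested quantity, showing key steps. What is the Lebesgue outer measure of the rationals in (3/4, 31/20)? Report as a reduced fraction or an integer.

Q cap (3/4, 31/20) is countable; list its elements as q_1, q_2, ... . Fix eps > 0 and cover the k-th point by an interval of length eps * 2^(-k). The cover has total length eps * sum_{k>=1} 2^(-k) = eps, so by definition of outer measure m*(Q cap (3/4, 31/20)) <= eps. Since eps was arbitrary and m* >= 0, the outer measure is 0.

0


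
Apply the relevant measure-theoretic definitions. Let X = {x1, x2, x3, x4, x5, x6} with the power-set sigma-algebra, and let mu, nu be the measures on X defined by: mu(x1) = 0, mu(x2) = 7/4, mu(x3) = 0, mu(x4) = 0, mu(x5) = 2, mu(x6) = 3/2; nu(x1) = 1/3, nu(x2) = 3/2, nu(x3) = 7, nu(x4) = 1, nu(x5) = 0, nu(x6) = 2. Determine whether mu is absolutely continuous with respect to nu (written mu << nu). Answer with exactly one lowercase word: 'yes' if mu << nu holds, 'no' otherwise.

mu << nu means: every nu-null measurable set is also mu-null; equivalently, for every atom x, if nu({x}) = 0 then mu({x}) = 0.
Checking each atom:
  x1: nu = 1/3 > 0 -> no constraint.
  x2: nu = 3/2 > 0 -> no constraint.
  x3: nu = 7 > 0 -> no constraint.
  x4: nu = 1 > 0 -> no constraint.
  x5: nu = 0, mu = 2 > 0 -> violates mu << nu.
  x6: nu = 2 > 0 -> no constraint.
The atom(s) x5 violate the condition (nu = 0 but mu > 0). Therefore mu is NOT absolutely continuous w.r.t. nu.

no


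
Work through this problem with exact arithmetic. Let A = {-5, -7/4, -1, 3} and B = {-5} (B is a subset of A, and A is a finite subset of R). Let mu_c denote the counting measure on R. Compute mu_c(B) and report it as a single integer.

Counting measure assigns mu_c(E) = |E| (number of elements) when E is finite.
B has 1 element(s), so mu_c(B) = 1.

1


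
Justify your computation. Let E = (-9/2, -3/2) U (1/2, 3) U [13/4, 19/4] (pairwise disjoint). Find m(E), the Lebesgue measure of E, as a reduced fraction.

For pairwise disjoint intervals, m(union_i I_i) = sum_i m(I_i),
and m is invariant under swapping open/closed endpoints (single points have measure 0).
So m(E) = sum_i (b_i - a_i).
  I_1 has length -3/2 - (-9/2) = 3.
  I_2 has length 3 - 1/2 = 5/2.
  I_3 has length 19/4 - 13/4 = 3/2.
Summing:
  m(E) = 3 + 5/2 + 3/2 = 7.

7


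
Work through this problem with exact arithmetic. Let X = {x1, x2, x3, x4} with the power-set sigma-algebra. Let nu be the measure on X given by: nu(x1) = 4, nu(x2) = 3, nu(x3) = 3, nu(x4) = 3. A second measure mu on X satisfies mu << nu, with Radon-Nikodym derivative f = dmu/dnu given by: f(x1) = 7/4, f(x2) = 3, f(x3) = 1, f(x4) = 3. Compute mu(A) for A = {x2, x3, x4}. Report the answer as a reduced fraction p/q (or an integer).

By the defining property of the Radon-Nikodym derivative, for every measurable set A,
  mu(A) = integral_A f dnu.
Since nu is a discrete measure concentrated on the atoms of X, the integral over A reduces to the sum
  mu(A) = sum_{x in A} f(x) * nu({x}).
Computing each term:
  x2: f(x2) * nu(x2) = 3 * 3 = 9.
  x3: f(x3) * nu(x3) = 1 * 3 = 3.
  x4: f(x4) * nu(x4) = 3 * 3 = 9.
Summing: mu(A) = 9 + 3 + 9 = 21.

21


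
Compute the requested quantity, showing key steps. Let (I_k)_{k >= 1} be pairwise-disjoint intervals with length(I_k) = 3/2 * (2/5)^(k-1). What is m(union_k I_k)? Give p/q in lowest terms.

By countable additivity of the Lebesgue measure on pairwise disjoint measurable sets,
  m(union_{k >= 1} I_k) = sum_{k >= 1} m(I_k) = sum_{k >= 1} a * r^(k-1),
  with a = 3/2 and r = 2/5.
Since 0 < r = 2/5 < 1, the geometric series converges:
  sum_{k >= 1} a * r^(k-1) = a / (1 - r).
  = 3/2 / (1 - 2/5)
  = 3/2 / (3/5)
  = 5/2.

5/2


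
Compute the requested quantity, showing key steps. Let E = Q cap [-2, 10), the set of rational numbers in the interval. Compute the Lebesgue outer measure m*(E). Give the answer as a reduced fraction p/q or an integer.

E = Q cap [-2, 10) is a subset of Q, which is countable. Enumerate Q = {q_1, q_2, ...}; for any eps > 0, cover q_k by the open interval (q_k - eps/2^(k+1), q_k + eps/2^(k+1)), of length eps/2^k. The total cover length is sum_{k>=1} eps/2^k = eps. Hence m*(E) <= m*(Q) <= eps for every eps > 0, and since outer measure is non-negative, m*(E) = 0.

0


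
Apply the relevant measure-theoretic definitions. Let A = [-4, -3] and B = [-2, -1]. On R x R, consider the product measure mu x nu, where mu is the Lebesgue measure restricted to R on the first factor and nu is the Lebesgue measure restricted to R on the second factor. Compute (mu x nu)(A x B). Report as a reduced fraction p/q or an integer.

For a measurable rectangle A x B, the product measure satisfies
  (mu x nu)(A x B) = mu(A) * nu(B).
  mu(A) = 1.
  nu(B) = 1.
  (mu x nu)(A x B) = 1 * 1 = 1.

1


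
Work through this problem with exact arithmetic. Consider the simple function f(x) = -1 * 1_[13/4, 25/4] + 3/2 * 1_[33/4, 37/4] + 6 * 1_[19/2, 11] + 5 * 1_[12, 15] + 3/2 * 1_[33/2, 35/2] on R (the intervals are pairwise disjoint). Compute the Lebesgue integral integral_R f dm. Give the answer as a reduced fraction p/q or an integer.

For a simple function f = sum_i c_i * 1_{A_i} with disjoint A_i,
  integral f dm = sum_i c_i * m(A_i).
Lengths of the A_i:
  m(A_1) = 25/4 - 13/4 = 3.
  m(A_2) = 37/4 - 33/4 = 1.
  m(A_3) = 11 - 19/2 = 3/2.
  m(A_4) = 15 - 12 = 3.
  m(A_5) = 35/2 - 33/2 = 1.
Contributions c_i * m(A_i):
  (-1) * (3) = -3.
  (3/2) * (1) = 3/2.
  (6) * (3/2) = 9.
  (5) * (3) = 15.
  (3/2) * (1) = 3/2.
Total: -3 + 3/2 + 9 + 15 + 3/2 = 24.

24


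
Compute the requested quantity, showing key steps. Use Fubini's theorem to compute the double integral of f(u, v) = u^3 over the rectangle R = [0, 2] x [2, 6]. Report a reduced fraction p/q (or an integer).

f(u, v) is a tensor product of a function of u and a function of v, and both factors are bounded continuous (hence Lebesgue integrable) on the rectangle, so Fubini's theorem applies:
  integral_R f d(m x m) = (integral_a1^b1 u^3 du) * (integral_a2^b2 1 dv).
Inner integral in u: integral_{0}^{2} u^3 du = (2^4 - 0^4)/4
  = 4.
Inner integral in v: integral_{2}^{6} 1 dv = (6^1 - 2^1)/1
  = 4.
Product: (4) * (4) = 16.

16


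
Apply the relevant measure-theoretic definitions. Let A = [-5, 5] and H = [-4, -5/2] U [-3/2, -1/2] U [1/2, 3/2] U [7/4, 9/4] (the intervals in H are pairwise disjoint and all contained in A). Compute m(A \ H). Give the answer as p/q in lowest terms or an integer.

The ambient interval has length m(A) = 5 - (-5) = 10.
Since the holes are disjoint and sit inside A, by finite additivity
  m(H) = sum_i (b_i - a_i), and m(A \ H) = m(A) - m(H).
Computing the hole measures:
  m(H_1) = -5/2 - (-4) = 3/2.
  m(H_2) = -1/2 - (-3/2) = 1.
  m(H_3) = 3/2 - 1/2 = 1.
  m(H_4) = 9/4 - 7/4 = 1/2.
Summed: m(H) = 3/2 + 1 + 1 + 1/2 = 4.
So m(A \ H) = 10 - 4 = 6.

6


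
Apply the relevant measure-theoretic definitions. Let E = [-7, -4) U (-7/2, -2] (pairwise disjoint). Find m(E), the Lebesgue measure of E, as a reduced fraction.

For pairwise disjoint intervals, m(union_i I_i) = sum_i m(I_i),
and m is invariant under swapping open/closed endpoints (single points have measure 0).
So m(E) = sum_i (b_i - a_i).
  I_1 has length -4 - (-7) = 3.
  I_2 has length -2 - (-7/2) = 3/2.
Summing:
  m(E) = 3 + 3/2 = 9/2.

9/2


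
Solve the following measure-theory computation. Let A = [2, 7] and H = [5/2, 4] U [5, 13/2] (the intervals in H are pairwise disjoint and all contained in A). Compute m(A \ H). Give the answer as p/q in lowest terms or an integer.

The ambient interval has length m(A) = 7 - 2 = 5.
Since the holes are disjoint and sit inside A, by finite additivity
  m(H) = sum_i (b_i - a_i), and m(A \ H) = m(A) - m(H).
Computing the hole measures:
  m(H_1) = 4 - 5/2 = 3/2.
  m(H_2) = 13/2 - 5 = 3/2.
Summed: m(H) = 3/2 + 3/2 = 3.
So m(A \ H) = 5 - 3 = 2.

2


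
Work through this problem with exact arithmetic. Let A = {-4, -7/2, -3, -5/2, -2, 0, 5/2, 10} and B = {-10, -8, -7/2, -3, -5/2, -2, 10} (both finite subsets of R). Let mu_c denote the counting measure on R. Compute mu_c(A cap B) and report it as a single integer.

Counting measure on a finite set equals cardinality. mu_c(A cap B) = |A cap B| (elements appearing in both).
Enumerating the elements of A that also lie in B gives 5 element(s).
So mu_c(A cap B) = 5.

5


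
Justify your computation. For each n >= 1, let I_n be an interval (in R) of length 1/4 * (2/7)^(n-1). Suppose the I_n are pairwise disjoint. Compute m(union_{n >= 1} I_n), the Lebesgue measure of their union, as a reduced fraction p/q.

By countable additivity of the Lebesgue measure on pairwise disjoint measurable sets,
  m(union_{n >= 1} I_n) = sum_{n >= 1} m(I_n) = sum_{n >= 1} a * r^(n-1),
  with a = 1/4 and r = 2/7.
Since 0 < r = 2/7 < 1, the geometric series converges:
  sum_{n >= 1} a * r^(n-1) = a / (1 - r).
  = 1/4 / (1 - 2/7)
  = 1/4 / (5/7)
  = 7/20.

7/20


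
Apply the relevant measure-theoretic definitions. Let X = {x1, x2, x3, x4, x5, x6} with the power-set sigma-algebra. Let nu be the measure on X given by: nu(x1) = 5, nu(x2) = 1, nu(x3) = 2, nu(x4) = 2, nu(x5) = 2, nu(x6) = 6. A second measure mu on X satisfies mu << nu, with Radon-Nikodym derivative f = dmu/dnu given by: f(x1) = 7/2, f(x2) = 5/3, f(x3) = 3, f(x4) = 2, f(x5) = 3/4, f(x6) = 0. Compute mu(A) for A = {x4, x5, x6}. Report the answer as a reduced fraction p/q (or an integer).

By the defining property of the Radon-Nikodym derivative, for every measurable set A,
  mu(A) = integral_A f dnu.
Since nu is a discrete measure concentrated on the atoms of X, the integral over A reduces to the sum
  mu(A) = sum_{x in A} f(x) * nu({x}).
Computing each term:
  x4: f(x4) * nu(x4) = 2 * 2 = 4.
  x5: f(x5) * nu(x5) = 3/4 * 2 = 3/2.
  x6: f(x6) * nu(x6) = 0 * 6 = 0.
Summing: mu(A) = 4 + 3/2 + 0 = 11/2.

11/2


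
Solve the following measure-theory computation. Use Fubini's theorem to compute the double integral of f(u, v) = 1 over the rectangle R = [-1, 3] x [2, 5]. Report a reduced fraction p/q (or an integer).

f(u, v) is a tensor product of a function of u and a function of v, and both factors are bounded continuous (hence Lebesgue integrable) on the rectangle, so Fubini's theorem applies:
  integral_R f d(m x m) = (integral_a1^b1 1 du) * (integral_a2^b2 1 dv).
Inner integral in u: integral_{-1}^{3} 1 du = (3^1 - (-1)^1)/1
  = 4.
Inner integral in v: integral_{2}^{5} 1 dv = (5^1 - 2^1)/1
  = 3.
Product: (4) * (3) = 12.

12


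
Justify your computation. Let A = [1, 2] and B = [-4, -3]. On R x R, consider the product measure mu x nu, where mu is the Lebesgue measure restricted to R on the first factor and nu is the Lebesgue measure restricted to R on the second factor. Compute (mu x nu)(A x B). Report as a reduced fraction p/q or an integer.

For a measurable rectangle A x B, the product measure satisfies
  (mu x nu)(A x B) = mu(A) * nu(B).
  mu(A) = 1.
  nu(B) = 1.
  (mu x nu)(A x B) = 1 * 1 = 1.

1


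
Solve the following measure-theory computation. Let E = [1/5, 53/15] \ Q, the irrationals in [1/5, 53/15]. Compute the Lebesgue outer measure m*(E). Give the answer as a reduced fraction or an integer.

The interval I = [1/5, 53/15] has m(I) = 53/15 - 1/5 = 10/3 (endpoints are measure-zero, so open/closed/half-open agree). Write I = (I cap Q) u (I \ Q). The rationals in I are countable, so m*(I cap Q) = 0 (cover each rational by intervals whose total length is arbitrarily small). By countable subadditivity m*(I) <= m*(I cap Q) + m*(I \ Q), hence m*(I \ Q) >= m(I) = 10/3. The reverse inequality m*(I \ Q) <= m*(I) = 10/3 is trivial since (I \ Q) is a subset of I. Therefore m*(I \ Q) = 10/3.

10/3


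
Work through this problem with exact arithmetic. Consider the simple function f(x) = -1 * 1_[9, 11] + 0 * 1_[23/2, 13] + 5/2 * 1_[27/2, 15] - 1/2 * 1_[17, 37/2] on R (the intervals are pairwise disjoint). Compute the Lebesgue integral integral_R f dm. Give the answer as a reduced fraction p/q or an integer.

For a simple function f = sum_i c_i * 1_{A_i} with disjoint A_i,
  integral f dm = sum_i c_i * m(A_i).
Lengths of the A_i:
  m(A_1) = 11 - 9 = 2.
  m(A_2) = 13 - 23/2 = 3/2.
  m(A_3) = 15 - 27/2 = 3/2.
  m(A_4) = 37/2 - 17 = 3/2.
Contributions c_i * m(A_i):
  (-1) * (2) = -2.
  (0) * (3/2) = 0.
  (5/2) * (3/2) = 15/4.
  (-1/2) * (3/2) = -3/4.
Total: -2 + 0 + 15/4 - 3/4 = 1.

1


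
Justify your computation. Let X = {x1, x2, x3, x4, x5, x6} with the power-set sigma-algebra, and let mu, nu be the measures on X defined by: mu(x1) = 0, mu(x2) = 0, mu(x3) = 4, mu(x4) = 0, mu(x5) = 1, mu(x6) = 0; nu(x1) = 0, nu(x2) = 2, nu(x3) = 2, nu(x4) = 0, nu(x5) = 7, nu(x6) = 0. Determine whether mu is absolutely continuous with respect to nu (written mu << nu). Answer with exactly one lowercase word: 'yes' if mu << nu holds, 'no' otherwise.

mu << nu means: every nu-null measurable set is also mu-null; equivalently, for every atom x, if nu({x}) = 0 then mu({x}) = 0.
Checking each atom:
  x1: nu = 0, mu = 0 -> consistent with mu << nu.
  x2: nu = 2 > 0 -> no constraint.
  x3: nu = 2 > 0 -> no constraint.
  x4: nu = 0, mu = 0 -> consistent with mu << nu.
  x5: nu = 7 > 0 -> no constraint.
  x6: nu = 0, mu = 0 -> consistent with mu << nu.
No atom violates the condition. Therefore mu << nu.

yes


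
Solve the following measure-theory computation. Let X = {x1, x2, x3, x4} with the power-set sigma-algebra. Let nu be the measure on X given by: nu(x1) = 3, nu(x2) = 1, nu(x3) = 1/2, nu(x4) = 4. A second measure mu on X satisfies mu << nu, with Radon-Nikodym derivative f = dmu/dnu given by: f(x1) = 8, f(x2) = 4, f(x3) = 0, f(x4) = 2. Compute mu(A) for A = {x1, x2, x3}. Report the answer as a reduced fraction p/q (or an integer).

By the defining property of the Radon-Nikodym derivative, for every measurable set A,
  mu(A) = integral_A f dnu.
Since nu is a discrete measure concentrated on the atoms of X, the integral over A reduces to the sum
  mu(A) = sum_{x in A} f(x) * nu({x}).
Computing each term:
  x1: f(x1) * nu(x1) = 8 * 3 = 24.
  x2: f(x2) * nu(x2) = 4 * 1 = 4.
  x3: f(x3) * nu(x3) = 0 * 1/2 = 0.
Summing: mu(A) = 24 + 4 + 0 = 28.

28


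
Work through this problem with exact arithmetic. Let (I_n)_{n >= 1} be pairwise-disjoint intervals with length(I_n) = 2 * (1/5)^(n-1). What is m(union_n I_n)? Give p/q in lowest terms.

By countable additivity of the Lebesgue measure on pairwise disjoint measurable sets,
  m(union_{n >= 1} I_n) = sum_{n >= 1} m(I_n) = sum_{n >= 1} a * r^(n-1),
  with a = 2 and r = 1/5.
Since 0 < r = 1/5 < 1, the geometric series converges:
  sum_{n >= 1} a * r^(n-1) = a / (1 - r).
  = 2 / (1 - 1/5)
  = 2 / (4/5)
  = 5/2.

5/2


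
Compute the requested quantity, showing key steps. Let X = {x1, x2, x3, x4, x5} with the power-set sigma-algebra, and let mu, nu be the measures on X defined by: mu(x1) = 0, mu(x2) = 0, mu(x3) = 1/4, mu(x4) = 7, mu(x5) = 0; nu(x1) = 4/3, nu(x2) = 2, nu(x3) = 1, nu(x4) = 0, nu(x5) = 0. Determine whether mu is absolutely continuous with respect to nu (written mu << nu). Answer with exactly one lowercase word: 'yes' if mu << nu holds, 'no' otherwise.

mu << nu means: every nu-null measurable set is also mu-null; equivalently, for every atom x, if nu({x}) = 0 then mu({x}) = 0.
Checking each atom:
  x1: nu = 4/3 > 0 -> no constraint.
  x2: nu = 2 > 0 -> no constraint.
  x3: nu = 1 > 0 -> no constraint.
  x4: nu = 0, mu = 7 > 0 -> violates mu << nu.
  x5: nu = 0, mu = 0 -> consistent with mu << nu.
The atom(s) x4 violate the condition (nu = 0 but mu > 0). Therefore mu is NOT absolutely continuous w.r.t. nu.

no


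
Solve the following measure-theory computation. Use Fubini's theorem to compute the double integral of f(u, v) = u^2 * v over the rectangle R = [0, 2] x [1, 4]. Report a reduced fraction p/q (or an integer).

f(u, v) is a tensor product of a function of u and a function of v, and both factors are bounded continuous (hence Lebesgue integrable) on the rectangle, so Fubini's theorem applies:
  integral_R f d(m x m) = (integral_a1^b1 u^2 du) * (integral_a2^b2 v dv).
Inner integral in u: integral_{0}^{2} u^2 du = (2^3 - 0^3)/3
  = 8/3.
Inner integral in v: integral_{1}^{4} v dv = (4^2 - 1^2)/2
  = 15/2.
Product: (8/3) * (15/2) = 20.

20


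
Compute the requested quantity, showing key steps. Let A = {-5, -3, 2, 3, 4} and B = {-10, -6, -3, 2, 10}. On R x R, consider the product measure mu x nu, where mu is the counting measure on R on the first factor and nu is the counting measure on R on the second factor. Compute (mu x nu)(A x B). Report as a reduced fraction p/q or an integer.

For a measurable rectangle A x B, the product measure satisfies
  (mu x nu)(A x B) = mu(A) * nu(B).
  mu(A) = 5.
  nu(B) = 5.
  (mu x nu)(A x B) = 5 * 5 = 25.

25


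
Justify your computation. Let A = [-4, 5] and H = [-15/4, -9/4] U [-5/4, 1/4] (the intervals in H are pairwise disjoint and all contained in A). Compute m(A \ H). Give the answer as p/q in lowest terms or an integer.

The ambient interval has length m(A) = 5 - (-4) = 9.
Since the holes are disjoint and sit inside A, by finite additivity
  m(H) = sum_i (b_i - a_i), and m(A \ H) = m(A) - m(H).
Computing the hole measures:
  m(H_1) = -9/4 - (-15/4) = 3/2.
  m(H_2) = 1/4 - (-5/4) = 3/2.
Summed: m(H) = 3/2 + 3/2 = 3.
So m(A \ H) = 9 - 3 = 6.

6


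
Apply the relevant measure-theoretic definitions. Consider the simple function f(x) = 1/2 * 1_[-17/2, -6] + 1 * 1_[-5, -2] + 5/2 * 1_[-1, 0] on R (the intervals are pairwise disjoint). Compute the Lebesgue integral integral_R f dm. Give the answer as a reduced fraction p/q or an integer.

For a simple function f = sum_i c_i * 1_{A_i} with disjoint A_i,
  integral f dm = sum_i c_i * m(A_i).
Lengths of the A_i:
  m(A_1) = -6 - (-17/2) = 5/2.
  m(A_2) = -2 - (-5) = 3.
  m(A_3) = 0 - (-1) = 1.
Contributions c_i * m(A_i):
  (1/2) * (5/2) = 5/4.
  (1) * (3) = 3.
  (5/2) * (1) = 5/2.
Total: 5/4 + 3 + 5/2 = 27/4.

27/4


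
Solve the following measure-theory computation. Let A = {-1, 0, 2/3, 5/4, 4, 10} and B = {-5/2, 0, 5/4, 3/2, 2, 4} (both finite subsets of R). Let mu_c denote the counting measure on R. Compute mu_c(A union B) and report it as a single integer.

Counting measure on a finite set equals cardinality. By inclusion-exclusion, |A union B| = |A| + |B| - |A cap B|.
|A| = 6, |B| = 6, |A cap B| = 3.
So mu_c(A union B) = 6 + 6 - 3 = 9.

9


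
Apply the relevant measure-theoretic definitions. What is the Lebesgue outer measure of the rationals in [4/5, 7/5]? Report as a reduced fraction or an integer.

The set Q cap [4/5, 7/5] is countable (a subset of the countable set Q). Lebesgue outer measure of any countable set is 0: each singleton {q} has m*({q}) = 0, and by countable subadditivity m*(union_k {q_k}) <= sum_k m*({q_k}) = sum_k 0 = 0. The reverse inequality m*(E) >= 0 is automatic. So m*(Q cap [4/5, 7/5]) = 0.

0


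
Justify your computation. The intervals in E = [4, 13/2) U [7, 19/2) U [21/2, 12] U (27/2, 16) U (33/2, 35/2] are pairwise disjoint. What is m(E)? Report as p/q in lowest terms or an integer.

For pairwise disjoint intervals, m(union_i I_i) = sum_i m(I_i),
and m is invariant under swapping open/closed endpoints (single points have measure 0).
So m(E) = sum_i (b_i - a_i).
  I_1 has length 13/2 - 4 = 5/2.
  I_2 has length 19/2 - 7 = 5/2.
  I_3 has length 12 - 21/2 = 3/2.
  I_4 has length 16 - 27/2 = 5/2.
  I_5 has length 35/2 - 33/2 = 1.
Summing:
  m(E) = 5/2 + 5/2 + 3/2 + 5/2 + 1 = 10.

10


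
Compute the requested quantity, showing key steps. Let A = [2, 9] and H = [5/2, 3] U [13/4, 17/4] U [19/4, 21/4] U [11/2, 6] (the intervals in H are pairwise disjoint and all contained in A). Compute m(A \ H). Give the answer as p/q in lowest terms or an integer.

The ambient interval has length m(A) = 9 - 2 = 7.
Since the holes are disjoint and sit inside A, by finite additivity
  m(H) = sum_i (b_i - a_i), and m(A \ H) = m(A) - m(H).
Computing the hole measures:
  m(H_1) = 3 - 5/2 = 1/2.
  m(H_2) = 17/4 - 13/4 = 1.
  m(H_3) = 21/4 - 19/4 = 1/2.
  m(H_4) = 6 - 11/2 = 1/2.
Summed: m(H) = 1/2 + 1 + 1/2 + 1/2 = 5/2.
So m(A \ H) = 7 - 5/2 = 9/2.

9/2


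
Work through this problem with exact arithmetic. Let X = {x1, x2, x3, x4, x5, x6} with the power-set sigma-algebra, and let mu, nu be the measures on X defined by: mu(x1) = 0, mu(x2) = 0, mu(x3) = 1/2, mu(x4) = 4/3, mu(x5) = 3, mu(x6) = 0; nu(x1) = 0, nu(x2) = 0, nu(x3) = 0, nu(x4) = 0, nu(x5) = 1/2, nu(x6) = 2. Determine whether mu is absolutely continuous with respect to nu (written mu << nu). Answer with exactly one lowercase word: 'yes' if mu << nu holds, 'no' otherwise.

mu << nu means: every nu-null measurable set is also mu-null; equivalently, for every atom x, if nu({x}) = 0 then mu({x}) = 0.
Checking each atom:
  x1: nu = 0, mu = 0 -> consistent with mu << nu.
  x2: nu = 0, mu = 0 -> consistent with mu << nu.
  x3: nu = 0, mu = 1/2 > 0 -> violates mu << nu.
  x4: nu = 0, mu = 4/3 > 0 -> violates mu << nu.
  x5: nu = 1/2 > 0 -> no constraint.
  x6: nu = 2 > 0 -> no constraint.
The atom(s) x3, x4 violate the condition (nu = 0 but mu > 0). Therefore mu is NOT absolutely continuous w.r.t. nu.

no


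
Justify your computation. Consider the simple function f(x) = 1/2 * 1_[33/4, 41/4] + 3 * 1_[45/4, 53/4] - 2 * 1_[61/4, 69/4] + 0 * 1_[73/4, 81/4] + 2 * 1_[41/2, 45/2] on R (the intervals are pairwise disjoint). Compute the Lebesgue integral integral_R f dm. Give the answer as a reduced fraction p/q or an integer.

For a simple function f = sum_i c_i * 1_{A_i} with disjoint A_i,
  integral f dm = sum_i c_i * m(A_i).
Lengths of the A_i:
  m(A_1) = 41/4 - 33/4 = 2.
  m(A_2) = 53/4 - 45/4 = 2.
  m(A_3) = 69/4 - 61/4 = 2.
  m(A_4) = 81/4 - 73/4 = 2.
  m(A_5) = 45/2 - 41/2 = 2.
Contributions c_i * m(A_i):
  (1/2) * (2) = 1.
  (3) * (2) = 6.
  (-2) * (2) = -4.
  (0) * (2) = 0.
  (2) * (2) = 4.
Total: 1 + 6 - 4 + 0 + 4 = 7.

7


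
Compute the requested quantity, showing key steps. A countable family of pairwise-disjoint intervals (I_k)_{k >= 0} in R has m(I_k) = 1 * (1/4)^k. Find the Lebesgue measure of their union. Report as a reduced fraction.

By countable additivity of the Lebesgue measure on pairwise disjoint measurable sets,
  m(union_{k >= 0} I_k) = sum_{k >= 0} m(I_k) = sum_{k >= 0} a * r^k,
  with a = 1 and r = 1/4.
Since 0 < r = 1/4 < 1, the geometric series converges:
  sum_{k >= 0} a * r^k = a / (1 - r).
  = 1 / (1 - 1/4)
  = 1 / (3/4)
  = 4/3.

4/3


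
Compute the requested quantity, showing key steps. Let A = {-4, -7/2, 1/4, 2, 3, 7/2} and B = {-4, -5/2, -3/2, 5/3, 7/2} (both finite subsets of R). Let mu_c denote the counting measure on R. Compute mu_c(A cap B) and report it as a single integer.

Counting measure on a finite set equals cardinality. mu_c(A cap B) = |A cap B| (elements appearing in both).
Enumerating the elements of A that also lie in B gives 2 element(s).
So mu_c(A cap B) = 2.

2


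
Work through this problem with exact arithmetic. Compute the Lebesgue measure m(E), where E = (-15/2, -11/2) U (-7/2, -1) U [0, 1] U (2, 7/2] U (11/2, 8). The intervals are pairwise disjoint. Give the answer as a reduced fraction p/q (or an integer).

For pairwise disjoint intervals, m(union_i I_i) = sum_i m(I_i),
and m is invariant under swapping open/closed endpoints (single points have measure 0).
So m(E) = sum_i (b_i - a_i).
  I_1 has length -11/2 - (-15/2) = 2.
  I_2 has length -1 - (-7/2) = 5/2.
  I_3 has length 1 - 0 = 1.
  I_4 has length 7/2 - 2 = 3/2.
  I_5 has length 8 - 11/2 = 5/2.
Summing:
  m(E) = 2 + 5/2 + 1 + 3/2 + 5/2 = 19/2.

19/2


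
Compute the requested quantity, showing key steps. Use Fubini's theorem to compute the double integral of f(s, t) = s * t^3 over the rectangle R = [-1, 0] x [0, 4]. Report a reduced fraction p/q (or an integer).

f(s, t) is a tensor product of a function of s and a function of t, and both factors are bounded continuous (hence Lebesgue integrable) on the rectangle, so Fubini's theorem applies:
  integral_R f d(m x m) = (integral_a1^b1 s ds) * (integral_a2^b2 t^3 dt).
Inner integral in s: integral_{-1}^{0} s ds = (0^2 - (-1)^2)/2
  = -1/2.
Inner integral in t: integral_{0}^{4} t^3 dt = (4^4 - 0^4)/4
  = 64.
Product: (-1/2) * (64) = -32.

-32


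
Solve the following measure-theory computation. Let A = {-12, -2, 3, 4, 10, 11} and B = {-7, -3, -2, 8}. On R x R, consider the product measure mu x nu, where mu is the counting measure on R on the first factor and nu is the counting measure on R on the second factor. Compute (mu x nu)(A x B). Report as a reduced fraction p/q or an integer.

For a measurable rectangle A x B, the product measure satisfies
  (mu x nu)(A x B) = mu(A) * nu(B).
  mu(A) = 6.
  nu(B) = 4.
  (mu x nu)(A x B) = 6 * 4 = 24.

24


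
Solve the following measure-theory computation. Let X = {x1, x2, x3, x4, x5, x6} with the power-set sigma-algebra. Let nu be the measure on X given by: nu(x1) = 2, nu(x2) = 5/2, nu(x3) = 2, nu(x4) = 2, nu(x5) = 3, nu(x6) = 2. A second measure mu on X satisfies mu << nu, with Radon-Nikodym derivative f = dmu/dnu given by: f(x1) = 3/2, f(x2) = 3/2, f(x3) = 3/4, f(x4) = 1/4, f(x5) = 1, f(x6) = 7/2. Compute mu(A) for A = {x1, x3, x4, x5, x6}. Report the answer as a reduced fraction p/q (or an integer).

By the defining property of the Radon-Nikodym derivative, for every measurable set A,
  mu(A) = integral_A f dnu.
Since nu is a discrete measure concentrated on the atoms of X, the integral over A reduces to the sum
  mu(A) = sum_{x in A} f(x) * nu({x}).
Computing each term:
  x1: f(x1) * nu(x1) = 3/2 * 2 = 3.
  x3: f(x3) * nu(x3) = 3/4 * 2 = 3/2.
  x4: f(x4) * nu(x4) = 1/4 * 2 = 1/2.
  x5: f(x5) * nu(x5) = 1 * 3 = 3.
  x6: f(x6) * nu(x6) = 7/2 * 2 = 7.
Summing: mu(A) = 3 + 3/2 + 1/2 + 3 + 7 = 15.

15


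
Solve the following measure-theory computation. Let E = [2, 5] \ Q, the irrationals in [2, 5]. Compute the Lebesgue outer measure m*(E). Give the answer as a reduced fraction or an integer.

The interval I = [2, 5] has m(I) = 5 - 2 = 3 (endpoints are measure-zero, so open/closed/half-open agree). Write I = (I cap Q) u (I \ Q). The rationals in I are countable, so m*(I cap Q) = 0 (cover each rational by intervals whose total length is arbitrarily small). By countable subadditivity m*(I) <= m*(I cap Q) + m*(I \ Q), hence m*(I \ Q) >= m(I) = 3. The reverse inequality m*(I \ Q) <= m*(I) = 3 is trivial since (I \ Q) is a subset of I. Therefore m*(I \ Q) = 3.

3


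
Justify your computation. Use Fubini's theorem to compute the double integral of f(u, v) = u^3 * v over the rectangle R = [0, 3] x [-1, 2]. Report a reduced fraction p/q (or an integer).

f(u, v) is a tensor product of a function of u and a function of v, and both factors are bounded continuous (hence Lebesgue integrable) on the rectangle, so Fubini's theorem applies:
  integral_R f d(m x m) = (integral_a1^b1 u^3 du) * (integral_a2^b2 v dv).
Inner integral in u: integral_{0}^{3} u^3 du = (3^4 - 0^4)/4
  = 81/4.
Inner integral in v: integral_{-1}^{2} v dv = (2^2 - (-1)^2)/2
  = 3/2.
Product: (81/4) * (3/2) = 243/8.

243/8


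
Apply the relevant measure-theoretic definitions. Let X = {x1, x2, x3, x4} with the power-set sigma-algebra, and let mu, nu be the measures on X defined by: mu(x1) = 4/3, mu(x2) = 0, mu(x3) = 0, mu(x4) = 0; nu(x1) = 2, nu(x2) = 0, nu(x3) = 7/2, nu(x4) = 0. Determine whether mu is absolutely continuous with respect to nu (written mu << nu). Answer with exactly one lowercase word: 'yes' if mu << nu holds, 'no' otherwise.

mu << nu means: every nu-null measurable set is also mu-null; equivalently, for every atom x, if nu({x}) = 0 then mu({x}) = 0.
Checking each atom:
  x1: nu = 2 > 0 -> no constraint.
  x2: nu = 0, mu = 0 -> consistent with mu << nu.
  x3: nu = 7/2 > 0 -> no constraint.
  x4: nu = 0, mu = 0 -> consistent with mu << nu.
No atom violates the condition. Therefore mu << nu.

yes
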